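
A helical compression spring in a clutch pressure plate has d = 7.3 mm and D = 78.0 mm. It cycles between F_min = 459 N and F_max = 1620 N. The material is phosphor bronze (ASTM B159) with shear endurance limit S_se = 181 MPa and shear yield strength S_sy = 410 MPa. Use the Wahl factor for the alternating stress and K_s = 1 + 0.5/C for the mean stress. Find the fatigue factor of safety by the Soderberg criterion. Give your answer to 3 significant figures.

0.311

C = D/d = 78.0/7.3 = 10.6849; K_W = (4C−1)/(4C−4)+0.615/C = 1.1350; K_s = 1+0.5/C = 1.0468
F_a = (F_max−F_min)/2 = 580.5 N; F_m = (F_max+F_min)/2 = 1039.5 N
τ_a = K_W·8F_aD/(πd³) = 1.1350 × 296.39 = 336.41 MPa
τ_m = K_s·8F_mD/(πd³) = 1.0468 × 530.75 = 555.59 MPa
Soderberg: 1/n_f = τ_a/S_se + τ_m/S_sy = 336.41/181 + 555.59/410 = 1.85859 + 1.35509 = 3.2137
n_f = 1/3.2137 = 0.3112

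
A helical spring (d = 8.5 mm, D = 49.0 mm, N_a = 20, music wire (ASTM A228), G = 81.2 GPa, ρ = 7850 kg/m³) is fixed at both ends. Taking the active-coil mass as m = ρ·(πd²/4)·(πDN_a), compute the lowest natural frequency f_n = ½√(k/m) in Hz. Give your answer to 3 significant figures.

64.1 Hz

k = Gd⁴/(8D³N_a) = (81.2×10³)(8.5⁴)/(8·49.0³·20) = 22.518 N/mm = 22518 N/m
Wire length L = πDN_a = π·49.0·20 = 3078.8 mm
m = ρ·(πd²/4)·L = 7850 × 56.745×10⁻⁶ m² × 3.0788 m = 1.3714 kg
f_n = ½√(k/m) = 0.5·√(22518/1.3714) = 0.5·√(16419) = 64.069 Hz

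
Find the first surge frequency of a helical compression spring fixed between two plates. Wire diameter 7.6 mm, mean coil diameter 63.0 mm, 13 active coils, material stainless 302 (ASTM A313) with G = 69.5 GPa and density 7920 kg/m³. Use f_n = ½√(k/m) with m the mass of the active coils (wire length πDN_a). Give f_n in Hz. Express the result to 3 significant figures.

49.1 Hz

k = Gd⁴/(8D³N_a) = (69.5×10³)(7.6⁴)/(8·63.0³·13) = 8.9163 N/mm = 8916.3 N/m
Wire length L = πDN_a = π·63.0·13 = 2573 mm
m = ρ·(πd²/4)·L = 7920 × 45.365×10⁻⁶ m² × 2.573 m = 0.92443 kg
f_n = ½√(k/m) = 0.5·√(8916.3/0.92443) = 0.5·√(9645.1) = 49.105 Hz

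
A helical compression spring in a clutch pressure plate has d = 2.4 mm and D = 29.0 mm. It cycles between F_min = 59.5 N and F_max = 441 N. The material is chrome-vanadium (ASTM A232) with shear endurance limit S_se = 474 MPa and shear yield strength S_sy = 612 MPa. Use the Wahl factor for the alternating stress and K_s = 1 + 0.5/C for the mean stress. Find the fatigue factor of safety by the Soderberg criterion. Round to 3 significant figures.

C = D/d = 29.0/2.4 = 12.0833; K_W = (4C−1)/(4C−4)+0.615/C = 1.1186; K_s = 1+0.5/C = 1.0414
F_a = (F_max−F_min)/2 = 190.75 N; F_m = (F_max+F_min)/2 = 250.25 N
τ_a = K_W·8F_aD/(πd³) = 1.1186 × 1019 = 1139.8 MPa
τ_m = K_s·8F_mD/(πd³) = 1.0414 × 1336.8 = 1392.2 MPa
Soderberg: 1/n_f = τ_a/S_se + τ_m/S_sy = 1139.8/474 + 1392.2/612 = 2.40465 + 2.27476 = 4.6794
n_f = 1/4.6794 = 0.2137

0.214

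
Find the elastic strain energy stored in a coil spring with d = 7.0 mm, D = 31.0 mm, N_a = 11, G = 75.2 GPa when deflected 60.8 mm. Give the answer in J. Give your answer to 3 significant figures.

k = Gd⁴/(8D³N_a) = (75.2×10³)(7.0⁴)/(8·31.0³·11) = 68.872 N/mm
U = ½kδ² = 0.5 × 68.872 × 60.8² = 1.273e+05 N·mm = 127.3 J

127 J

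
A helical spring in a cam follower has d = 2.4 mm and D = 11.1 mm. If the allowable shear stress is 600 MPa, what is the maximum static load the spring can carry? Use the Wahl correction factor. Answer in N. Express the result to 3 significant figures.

C = D/d = 11.1/2.4 = 4.6250
K_W = (4C−1)/(4C−4) + 0.615/C = 17.500/14.500 + 0.1330 = 1.3399
τ_max = K·8FD/(πd³) → F_max = τ_allow·πd³/(8DK)
F_max = 600·π·2.4³/(8·11.1·1.3399) = 26058/118.98 = 219.01 N

219 N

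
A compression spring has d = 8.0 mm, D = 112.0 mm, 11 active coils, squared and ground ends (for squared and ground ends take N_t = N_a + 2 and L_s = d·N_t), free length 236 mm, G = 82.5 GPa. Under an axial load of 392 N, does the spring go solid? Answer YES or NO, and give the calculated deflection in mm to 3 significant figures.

YES, δ = 143 mm

k = Gd⁴/(8D³N_a) = (82.5×10³)(8.0⁴)/(8·112.0³·11) = 2.7332 N/mm
N_t = 13; L_s = 8.0·13 = 104 mm; δ_solid = L₀ − L_s = 236 − 104 = 132 mm
δ = F/k = 392/2.7332 = 143.42 mm
δ ≥ δ_solid → spring goes solid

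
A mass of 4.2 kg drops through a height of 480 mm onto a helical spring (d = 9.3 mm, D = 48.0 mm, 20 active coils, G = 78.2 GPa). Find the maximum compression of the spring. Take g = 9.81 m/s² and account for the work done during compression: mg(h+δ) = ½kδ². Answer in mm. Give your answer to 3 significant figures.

35.9 mm

k = Gd⁴/(8D³N_a) = (78.2×10³)(9.3⁴)/(8·48.0³·20) = 33.059 N/mm
W = mg = 4.2 × 9.81 = 41.202 N
½kδ² − Wδ − Wh = 0 → δ = (W + √(W² + 2kWh))/k
δ = (41.202 + √(1697.6 + 1.30763e+06))/33.059 = (41.202 + 1144.3)/33.059 = 35.858 mm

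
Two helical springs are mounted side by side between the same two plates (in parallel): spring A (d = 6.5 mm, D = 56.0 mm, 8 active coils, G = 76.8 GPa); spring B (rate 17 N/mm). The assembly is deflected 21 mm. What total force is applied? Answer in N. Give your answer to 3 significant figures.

613 N

k_A = Gd⁴/(8D³N_a) = (76.8×10³)(6.5⁴)/(8·56.0³·8) = 12.197 N/mm
Parallel: k_eq = 12.197 + 17 = 29.197 N/mm
F = k_eq·δ = 29.197·21 = 613.15 N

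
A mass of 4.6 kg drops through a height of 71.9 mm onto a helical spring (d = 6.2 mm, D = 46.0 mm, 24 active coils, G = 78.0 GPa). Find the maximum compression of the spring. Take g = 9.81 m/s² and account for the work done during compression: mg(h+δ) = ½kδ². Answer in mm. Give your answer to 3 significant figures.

40.6 mm

k = Gd⁴/(8D³N_a) = (78.0×10³)(6.2⁴)/(8·46.0³·24) = 6.1672 N/mm
W = mg = 4.6 × 9.81 = 45.126 N
½kδ² − Wδ − Wh = 0 → δ = (W + √(W² + 2kWh))/k
δ = (45.126 + √(2036.4 + 40019.6))/6.1672 = (45.126 + 205.08)/6.1672 = 40.57 mm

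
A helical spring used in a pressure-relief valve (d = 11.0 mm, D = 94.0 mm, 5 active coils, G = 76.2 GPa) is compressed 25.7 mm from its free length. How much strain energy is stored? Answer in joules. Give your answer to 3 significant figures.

11.1 J

k = Gd⁴/(8D³N_a) = (76.2×10³)(11.0⁴)/(8·94.0³·5) = 33.58 N/mm
U = ½kδ² = 0.5 × 33.58 × 25.7² = 11090 N·mm = 11.09 J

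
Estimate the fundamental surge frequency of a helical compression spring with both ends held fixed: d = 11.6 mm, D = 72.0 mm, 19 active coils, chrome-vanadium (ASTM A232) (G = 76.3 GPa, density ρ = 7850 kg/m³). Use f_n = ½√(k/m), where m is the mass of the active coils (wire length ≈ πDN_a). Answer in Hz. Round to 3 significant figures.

41.3 Hz

k = Gd⁴/(8D³N_a) = (76.3×10³)(11.6⁴)/(8·72.0³·19) = 24.351 N/mm = 24351 N/m
Wire length L = πDN_a = π·72.0·19 = 4297.7 mm
m = ρ·(πd²/4)·L = 7850 × 105.68×10⁻⁶ m² × 4.2977 m = 3.5654 kg
f_n = ½√(k/m) = 0.5·√(24351/3.5654) = 0.5·√(6829.7) = 41.321 Hz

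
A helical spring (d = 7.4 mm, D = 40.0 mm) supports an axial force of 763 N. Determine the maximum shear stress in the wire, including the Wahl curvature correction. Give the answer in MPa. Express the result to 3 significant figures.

246 MPa

Spring index C = D/d = 40.0/7.4 = 5.4054
K_W = (4C−1)/(4C−4) + 0.615/C = 20.622/17.622 + 0.1138 = 1.2840
τ₀ = 8FD/(πd³) = 8·763·40.0/(π·7.4³) = 244160/1273 = 191.79 MPa
τ_max = K·τ₀ = 1.2840 × 191.79 = 246.26 MPa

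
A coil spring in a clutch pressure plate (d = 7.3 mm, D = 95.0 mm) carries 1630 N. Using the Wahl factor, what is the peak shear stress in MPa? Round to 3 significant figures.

1120 MPa

Spring index C = D/d = 95.0/7.3 = 13.0137
K_W = (4C−1)/(4C−4) + 0.615/C = 51.055/48.055 + 0.0473 = 1.1097
τ₀ = 8FD/(πd³) = 8·1630·95.0/(π·7.3³) = 1.2388e+06/1222.1 = 1013.6 MPa
τ_max = K·τ₀ = 1.1097 × 1013.6 = 1124.8 MPa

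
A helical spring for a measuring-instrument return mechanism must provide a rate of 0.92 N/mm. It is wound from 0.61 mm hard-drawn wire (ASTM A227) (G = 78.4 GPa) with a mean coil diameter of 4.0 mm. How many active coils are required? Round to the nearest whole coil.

N_a = Gd⁴/(8D³k) = (78.4×10³ × 0.61⁴)/(8 × 4.0³ × 0.92)
    = 10855.1 / 471.04 = 23.05 → 23 coils

23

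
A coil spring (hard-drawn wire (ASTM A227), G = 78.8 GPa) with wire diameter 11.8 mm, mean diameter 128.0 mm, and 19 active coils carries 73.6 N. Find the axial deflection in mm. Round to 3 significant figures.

k = Gd⁴/(8D³N_a) = (78.8×10³)(11.8⁴)/(8·128.0³·19) = 4.7927 N/mm
δ = F/k = 73.6 / 4.7927 = 15.357 mm

15.4 mm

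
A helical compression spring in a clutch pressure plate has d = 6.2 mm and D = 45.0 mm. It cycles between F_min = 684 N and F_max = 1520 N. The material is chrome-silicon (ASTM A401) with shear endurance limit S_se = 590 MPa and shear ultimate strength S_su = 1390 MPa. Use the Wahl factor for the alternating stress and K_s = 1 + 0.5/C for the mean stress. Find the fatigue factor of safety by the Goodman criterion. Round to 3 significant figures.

C = D/d = 45.0/6.2 = 7.2581; K_W = (4C−1)/(4C−4)+0.615/C = 1.2046; K_s = 1+0.5/C = 1.0689
F_a = (F_max−F_min)/2 = 418 N; F_m = (F_max+F_min)/2 = 1102 N
τ_a = K_W·8F_aD/(πd³) = 1.2046 × 200.98 = 242.1 MPa
τ_m = K_s·8F_mD/(πd³) = 1.0689 × 529.86 = 566.36 MPa
Goodman: 1/n_f = τ_a/S_se + τ_m/S_su = 242.1/590 + 566.36/1390 = 0.41033 + 0.40745 = 0.81779
n_f = 1/0.81779 = 1.223

1.22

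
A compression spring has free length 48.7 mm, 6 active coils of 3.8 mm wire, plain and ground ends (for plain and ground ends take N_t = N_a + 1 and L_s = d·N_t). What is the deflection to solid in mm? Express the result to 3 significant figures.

22.1 mm

N_t = 7; L_s = 3.8·7 = 26.6 mm
δ_solid = L₀ − L_s = 48.7 − 26.6 = 22.1 mm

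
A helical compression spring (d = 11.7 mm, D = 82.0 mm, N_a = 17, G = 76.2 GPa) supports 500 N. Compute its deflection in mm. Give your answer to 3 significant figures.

k = Gd⁴/(8D³N_a) = (76.2×10³)(11.7⁴)/(8·82.0³·17) = 19.042 N/mm
δ = F/k = 500 / 19.042 = 26.257 mm

26.3 mm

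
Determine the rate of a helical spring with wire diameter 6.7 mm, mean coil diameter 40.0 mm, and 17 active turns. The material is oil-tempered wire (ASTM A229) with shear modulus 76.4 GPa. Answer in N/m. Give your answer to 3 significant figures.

k = Gd⁴/(8D³N_a) = (76.4×10³ × 6.7⁴) / (8 × 40.0³ × 17)
  = 1.53955e+08 / 8.704e+06 = 17.688 N/mm = 17688 N/m

17700 N/m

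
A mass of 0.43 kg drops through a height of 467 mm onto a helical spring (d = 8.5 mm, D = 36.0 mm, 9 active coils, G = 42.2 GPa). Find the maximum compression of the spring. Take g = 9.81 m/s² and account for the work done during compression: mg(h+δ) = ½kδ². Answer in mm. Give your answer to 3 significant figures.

7.82 mm

k = Gd⁴/(8D³N_a) = (42.2×10³)(8.5⁴)/(8·36.0³·9) = 65.576 N/mm
W = mg = 0.43 × 9.81 = 4.2183 N
½kδ² − Wδ − Wh = 0 → δ = (W + √(W² + 2kWh))/k
δ = (4.2183 + √(17.794 + 258364))/65.576 = (4.2183 + 508.31)/65.576 = 7.8158 mm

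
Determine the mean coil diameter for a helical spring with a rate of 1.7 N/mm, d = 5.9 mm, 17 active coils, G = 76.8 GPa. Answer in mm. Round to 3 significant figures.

73.8 mm

D = (Gd⁴/(8N_a·k))^(1/3) = (76.8×10³·5.9⁴/(8·17·1.7))^(1/3)
  = (402514)^(1/3) = 73.8347 mm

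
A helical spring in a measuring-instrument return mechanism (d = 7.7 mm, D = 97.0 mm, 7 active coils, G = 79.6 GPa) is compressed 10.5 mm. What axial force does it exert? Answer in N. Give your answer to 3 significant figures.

k = Gd⁴/(8D³N_a) = (79.6×10³)(7.7⁴)/(8·97.0³·7) = 5.4749 N/mm
F = k·δ = 5.4749 × 10.5 = 57.486 N

57.5 N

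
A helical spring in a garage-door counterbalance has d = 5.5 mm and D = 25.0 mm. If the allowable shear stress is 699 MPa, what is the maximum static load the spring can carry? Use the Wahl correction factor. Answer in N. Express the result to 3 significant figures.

1360 N

C = D/d = 25.0/5.5 = 4.5455
K_W = (4C−1)/(4C−4) + 0.615/C = 17.182/14.182 + 0.1353 = 1.3468
τ_max = K·8FD/(πd³) → F_max = τ_allow·πd³/(8DK)
F_max = 699·π·5.5³/(8·25.0·1.3468) = 3.6536e+05/269.37 = 1356.3 N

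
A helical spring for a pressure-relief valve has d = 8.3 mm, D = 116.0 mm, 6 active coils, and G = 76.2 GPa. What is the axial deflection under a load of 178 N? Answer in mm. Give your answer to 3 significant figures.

36.9 mm

k = Gd⁴/(8D³N_a) = (76.2×10³)(8.3⁴)/(8·116.0³·6) = 4.8267 N/mm
δ = F/k = 178 / 4.8267 = 36.878 mm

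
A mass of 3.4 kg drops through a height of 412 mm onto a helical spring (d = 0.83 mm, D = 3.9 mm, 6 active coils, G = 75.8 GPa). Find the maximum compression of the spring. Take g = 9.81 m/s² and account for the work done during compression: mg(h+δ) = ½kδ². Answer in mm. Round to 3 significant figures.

49.4 mm

k = Gd⁴/(8D³N_a) = (75.8×10³)(0.83⁴)/(8·3.9³·6) = 12.634 N/mm
W = mg = 3.4 × 9.81 = 33.354 N
½kδ² − Wδ − Wh = 0 → δ = (W + √(W² + 2kWh))/k
δ = (33.354 + √(1112.5 + 347234))/12.634 = (33.354 + 590.21)/12.634 = 49.355 mm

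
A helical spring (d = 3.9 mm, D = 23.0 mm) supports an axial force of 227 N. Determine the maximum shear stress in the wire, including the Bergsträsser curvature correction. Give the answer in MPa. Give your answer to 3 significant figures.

Spring index C = D/d = 23.0/3.9 = 5.8974
K_B = (4C+2)/(4C−3) = 25.590/20.590 = 1.2428
τ₀ = 8FD/(πd³) = 8·227·23.0/(π·3.9³) = 41768/186.36 = 224.13 MPa
τ_max = K·τ₀ = 1.2428 × 224.13 = 278.56 MPa

279 MPa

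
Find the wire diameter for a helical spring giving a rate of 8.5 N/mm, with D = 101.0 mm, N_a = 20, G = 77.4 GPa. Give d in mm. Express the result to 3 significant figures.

11.6 mm

d = (8D³N_a·k / G)^(1/4) = (8·101.0³·20·8.5 / (77.4×10³))^0.25
  = (18103)^0.25 = 11.5995 mm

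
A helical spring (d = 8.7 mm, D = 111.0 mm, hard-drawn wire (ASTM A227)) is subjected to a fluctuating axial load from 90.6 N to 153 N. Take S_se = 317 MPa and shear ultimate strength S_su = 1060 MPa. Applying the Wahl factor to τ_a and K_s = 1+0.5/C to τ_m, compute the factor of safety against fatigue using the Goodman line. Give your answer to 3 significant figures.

C = D/d = 111.0/8.7 = 12.7586; K_W = (4C−1)/(4C−4)+0.615/C = 1.1120; K_s = 1+0.5/C = 1.0392
F_a = (F_max−F_min)/2 = 31.2 N; F_m = (F_max+F_min)/2 = 121.8 N
τ_a = K_W·8F_aD/(πd³) = 1.1120 × 13.392 = 14.892 MPa
τ_m = K_s·8F_mD/(πd³) = 1.0392 × 52.282 = 54.331 MPa
Goodman: 1/n_f = τ_a/S_se + τ_m/S_su = 14.892/317 + 54.331/1060 = 0.04698 + 0.05126 = 0.098234
n_f = 1/0.098234 = 10.18

10.2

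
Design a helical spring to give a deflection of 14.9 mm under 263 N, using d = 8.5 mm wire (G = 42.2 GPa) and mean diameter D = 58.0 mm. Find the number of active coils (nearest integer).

Required rate k = F/δ = 263/14.9 = 17.651 N/mm
N_a = Gd⁴/(8D³k) = (42.2×10³ × 8.5⁴)/(8 × 58.0³ × 17.651)
    = 2.20287e+08 / 2.75514e+07 = 7.995 → 8 coils

8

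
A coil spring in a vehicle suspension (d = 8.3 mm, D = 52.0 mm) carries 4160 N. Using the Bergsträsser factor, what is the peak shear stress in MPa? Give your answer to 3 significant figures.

Spring index C = D/d = 52.0/8.3 = 6.2651
K_B = (4C+2)/(4C−3) = 27.060/22.060 = 1.2267
τ₀ = 8FD/(πd³) = 8·4160·52.0/(π·8.3³) = 1.73056e+06/1796.3 = 963.39 MPa
τ_max = K·τ₀ = 1.2267 × 963.39 = 1181.7 MPa

1180 MPa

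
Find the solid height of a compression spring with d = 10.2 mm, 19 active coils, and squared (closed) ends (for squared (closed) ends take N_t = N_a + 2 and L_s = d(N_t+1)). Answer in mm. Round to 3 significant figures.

224 mm

squared (closed) ends: N_t = N_a + 2 = 19 + 2 = 21
L_s = d·(N_t+1) = 10.2 × 22 = 224.4 mm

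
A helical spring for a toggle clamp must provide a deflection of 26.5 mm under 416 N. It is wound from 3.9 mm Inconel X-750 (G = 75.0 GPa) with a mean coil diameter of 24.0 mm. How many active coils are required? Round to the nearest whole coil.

10

Required rate k = F/δ = 416/26.5 = 15.698 N/mm
N_a = Gd⁴/(8D³k) = (75.0×10³ × 3.9⁴)/(8 × 24.0³ × 15.698)
    = 1.73508e+07 / 1.73609e+06 = 9.994 → 10 coils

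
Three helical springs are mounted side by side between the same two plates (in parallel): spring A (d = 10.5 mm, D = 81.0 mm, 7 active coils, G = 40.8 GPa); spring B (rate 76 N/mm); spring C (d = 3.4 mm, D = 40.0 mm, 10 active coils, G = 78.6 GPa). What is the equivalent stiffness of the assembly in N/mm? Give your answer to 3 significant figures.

94.7 N/mm

k_A = Gd⁴/(8D³N_a) = (40.8×10³)(10.5⁴)/(8·81.0³·7) = 16.664 N/mm
k_C = Gd⁴/(8D³N_a) = (78.6×10³)(3.4⁴)/(8·40.0³·10) = 2.0515 N/mm
Parallel: k_eq = 16.664 + 76 + 2.0515 = 94.715 N/mm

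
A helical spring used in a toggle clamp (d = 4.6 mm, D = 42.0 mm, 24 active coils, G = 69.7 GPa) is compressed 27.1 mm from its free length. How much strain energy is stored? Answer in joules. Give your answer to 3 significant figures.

0.806 J

k = Gd⁴/(8D³N_a) = (69.7×10³)(4.6⁴)/(8·42.0³·24) = 2.1939 N/mm
U = ½kδ² = 0.5 × 2.1939 × 27.1² = 805.61 N·mm = 0.80561 J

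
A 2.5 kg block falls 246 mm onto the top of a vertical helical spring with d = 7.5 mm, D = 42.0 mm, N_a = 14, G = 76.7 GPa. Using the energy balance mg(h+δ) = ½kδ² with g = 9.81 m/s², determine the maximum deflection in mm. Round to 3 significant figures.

k = Gd⁴/(8D³N_a) = (76.7×10³)(7.5⁴)/(8·42.0³·14) = 29.247 N/mm
W = mg = 2.5 × 9.81 = 24.525 N
½kδ² − Wδ − Wh = 0 → δ = (W + √(W² + 2kWh))/k
δ = (24.525 + √(601.48 + 352898))/29.247 = (24.525 + 594.56)/29.247 = 21.168 mm

21.2 mm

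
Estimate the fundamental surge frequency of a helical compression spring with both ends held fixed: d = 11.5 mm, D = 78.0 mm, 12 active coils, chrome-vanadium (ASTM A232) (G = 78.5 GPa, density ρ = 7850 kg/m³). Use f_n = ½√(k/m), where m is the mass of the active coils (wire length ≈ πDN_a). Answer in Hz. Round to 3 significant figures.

k = Gd⁴/(8D³N_a) = (78.5×10³)(11.5⁴)/(8·78.0³·12) = 30.137 N/mm = 30137 N/m
Wire length L = πDN_a = π·78.0·12 = 2940.5 mm
m = ρ·(πd²/4)·L = 7850 × 103.87×10⁻⁶ m² × 2.9405 m = 2.3976 kg
f_n = ½√(k/m) = 0.5·√(30137/2.3976) = 0.5·√(12570) = 56.057 Hz

56.1 Hz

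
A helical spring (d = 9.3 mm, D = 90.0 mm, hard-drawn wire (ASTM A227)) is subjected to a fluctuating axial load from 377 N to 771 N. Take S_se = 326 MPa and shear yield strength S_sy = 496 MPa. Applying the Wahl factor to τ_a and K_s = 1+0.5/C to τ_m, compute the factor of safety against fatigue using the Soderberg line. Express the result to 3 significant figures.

C = D/d = 90.0/9.3 = 9.6774; K_W = (4C−1)/(4C−4)+0.615/C = 1.1500; K_s = 1+0.5/C = 1.0517
F_a = (F_max−F_min)/2 = 197 N; F_m = (F_max+F_min)/2 = 574 N
τ_a = K_W·8F_aD/(πd³) = 1.1500 × 56.131 = 64.549 MPa
τ_m = K_s·8F_mD/(πd³) = 1.0517 × 163.55 = 172 MPa
Soderberg: 1/n_f = τ_a/S_se + τ_m/S_sy = 64.549/326 + 172/496 = 0.19800 + 0.34677 = 0.54477
n_f = 1/0.54477 = 1.836

1.84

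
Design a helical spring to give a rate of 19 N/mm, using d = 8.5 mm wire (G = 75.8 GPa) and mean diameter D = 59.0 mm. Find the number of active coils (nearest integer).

N_a = Gd⁴/(8D³k) = (75.8×10³ × 8.5⁴)/(8 × 59.0³ × 19)
    = 3.95681e+08 / 3.12176e+07 = 12.67 → 13 coils

13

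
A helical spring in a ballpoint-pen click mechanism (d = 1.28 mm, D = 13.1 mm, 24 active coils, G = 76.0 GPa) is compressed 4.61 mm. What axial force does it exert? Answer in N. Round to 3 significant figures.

k = Gd⁴/(8D³N_a) = (76.0×10³)(1.28⁴)/(8·13.1³·24) = 0.47265 N/mm
F = k·δ = 0.47265 × 4.61 = 2.1789 N

2.18 N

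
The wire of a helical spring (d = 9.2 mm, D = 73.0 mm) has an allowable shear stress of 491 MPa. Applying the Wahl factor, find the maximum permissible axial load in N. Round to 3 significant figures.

1730 N

C = D/d = 73.0/9.2 = 7.9348
K_W = (4C−1)/(4C−4) + 0.615/C = 30.739/27.739 + 0.0775 = 1.1857
τ_max = K·8FD/(πd³) → F_max = τ_allow·πd³/(8DK)
F_max = 491·π·9.2³/(8·73.0·1.1857) = 1.2011e+06/692.42 = 1734.7 N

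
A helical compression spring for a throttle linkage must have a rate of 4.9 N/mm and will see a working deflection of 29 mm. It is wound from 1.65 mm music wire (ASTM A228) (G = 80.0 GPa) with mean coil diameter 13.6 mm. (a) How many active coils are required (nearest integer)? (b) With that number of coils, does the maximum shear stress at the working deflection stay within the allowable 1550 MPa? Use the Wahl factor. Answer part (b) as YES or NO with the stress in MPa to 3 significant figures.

(a) 6 coils; (b) YES, τ_max = 1290 MPa

N_a = Gd⁴/(8D³k) = (80.0×10³)(1.65⁴)/(8·13.6³·4.9) = 6.013 → N_a = 6
Actual rate k = Gd⁴/(8D³·6) = 4.911 N/mm
Working load F = kδ = 4.911·29 = 142.42 N
C = 13.6/1.65 = 8.2424; K_W = (4C−1)/(4C−4)+0.615/C = 1.1782
τ_max = K_W·8FD/(πd³) = 1.1782·1098 = 1293.6 MPa
τ_max ≤ 1550 MPa → acceptable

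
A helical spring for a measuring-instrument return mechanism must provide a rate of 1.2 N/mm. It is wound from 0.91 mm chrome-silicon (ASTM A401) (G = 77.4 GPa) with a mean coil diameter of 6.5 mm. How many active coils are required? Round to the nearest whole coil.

20

N_a = Gd⁴/(8D³k) = (77.4×10³ × 0.91⁴)/(8 × 6.5³ × 1.2)
    = 53077 / 2636.4 = 20.13 → 20 coils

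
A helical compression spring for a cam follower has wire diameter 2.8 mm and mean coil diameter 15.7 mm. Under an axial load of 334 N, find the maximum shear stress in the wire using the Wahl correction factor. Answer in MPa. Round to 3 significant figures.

Spring index C = D/d = 15.7/2.8 = 5.6071
K_W = (4C−1)/(4C−4) + 0.615/C = 21.429/18.429 + 0.1097 = 1.2725
τ₀ = 8FD/(πd³) = 8·334·15.7/(π·2.8³) = 41950.4/68.964 = 608.29 MPa
τ_max = K·τ₀ = 1.2725 × 608.29 = 774.03 MPa

774 MPa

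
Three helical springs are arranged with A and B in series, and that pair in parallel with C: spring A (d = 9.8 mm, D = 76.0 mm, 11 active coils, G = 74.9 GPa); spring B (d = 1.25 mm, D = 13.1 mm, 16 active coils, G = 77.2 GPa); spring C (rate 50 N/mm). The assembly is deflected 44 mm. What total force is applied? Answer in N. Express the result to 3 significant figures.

2230 N

k_A = Gd⁴/(8D³N_a) = (74.9×10³)(9.8⁴)/(8·76.0³·11) = 17.884 N/mm
k_B = Gd⁴/(8D³N_a) = (77.2×10³)(1.25⁴)/(8·13.1³·16) = 0.65499 N/mm
Springs A,B series: k_AB = 1/(1/17.884+1/0.65499) = 0.63185 N/mm; parallel with C: k_eq = 0.63185+50 = 50.632 N/mm
F = k_eq·δ = 50.632·44 = 2227.8 N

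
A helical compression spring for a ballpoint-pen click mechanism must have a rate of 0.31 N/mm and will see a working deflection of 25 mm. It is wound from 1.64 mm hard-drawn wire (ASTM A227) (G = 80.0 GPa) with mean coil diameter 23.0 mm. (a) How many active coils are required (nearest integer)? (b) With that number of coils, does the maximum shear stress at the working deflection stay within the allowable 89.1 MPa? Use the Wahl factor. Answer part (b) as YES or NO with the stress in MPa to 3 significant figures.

N_a = Gd⁴/(8D³k) = (80.0×10³)(1.64⁴)/(8·23.0³·0.31) = 19.18 → N_a = 19
Actual rate k = Gd⁴/(8D³·19) = 0.31292 N/mm
Working load F = kδ = 0.31292·25 = 7.8231 N
C = 23.0/1.64 = 14.0244; K_W = (4C−1)/(4C−4)+0.615/C = 1.1014
τ_max = K_W·8FD/(πd³) = 1.1014·103.88 = 114.41 MPa
τ_max > 89.1 MPa → exceeds allowable

(a) 19 coils; (b) NO, τ_max = 114 MPa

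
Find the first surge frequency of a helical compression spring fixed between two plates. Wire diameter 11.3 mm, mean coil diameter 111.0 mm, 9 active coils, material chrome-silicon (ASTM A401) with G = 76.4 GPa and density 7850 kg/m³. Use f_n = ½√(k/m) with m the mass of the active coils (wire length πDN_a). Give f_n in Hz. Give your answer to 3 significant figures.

k = Gd⁴/(8D³N_a) = (76.4×10³)(11.3⁴)/(8·111.0³·9) = 12.65 N/mm = 12650 N/m
Wire length L = πDN_a = π·111.0·9 = 3138.5 mm
m = ρ·(πd²/4)·L = 7850 × 100.29×10⁻⁶ m² × 3.1385 m = 2.4708 kg
f_n = ½√(k/m) = 0.5·√(12650/2.4708) = 0.5·√(5120) = 35.777 Hz

35.8 Hz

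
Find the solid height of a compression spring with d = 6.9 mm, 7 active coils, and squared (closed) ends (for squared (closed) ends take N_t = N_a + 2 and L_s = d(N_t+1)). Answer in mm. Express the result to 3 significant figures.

squared (closed) ends: N_t = N_a + 2 = 7 + 2 = 9
L_s = d·(N_t+1) = 6.9 × 10 = 69 mm

69.0 mm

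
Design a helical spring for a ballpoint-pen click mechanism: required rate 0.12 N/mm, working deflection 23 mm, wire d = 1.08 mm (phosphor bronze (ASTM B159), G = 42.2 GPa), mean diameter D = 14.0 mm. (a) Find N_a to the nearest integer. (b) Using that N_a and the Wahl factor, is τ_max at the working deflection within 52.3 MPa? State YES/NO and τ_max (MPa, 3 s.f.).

N_a = Gd⁴/(8D³k) = (42.2×10³)(1.08⁴)/(8·14.0³·0.12) = 21.79 → N_a = 22
Actual rate k = Gd⁴/(8D³·22) = 0.11888 N/mm
Working load F = kδ = 0.11888·23 = 2.7343 N
C = 14.0/1.08 = 12.9630; K_W = (4C−1)/(4C−4)+0.615/C = 1.1101
τ_max = K_W·8FD/(πd³) = 1.1101·77.381 = 85.904 MPa
τ_max > 52.3 MPa → exceeds allowable

(a) 22 coils; (b) NO, τ_max = 85.9 MPa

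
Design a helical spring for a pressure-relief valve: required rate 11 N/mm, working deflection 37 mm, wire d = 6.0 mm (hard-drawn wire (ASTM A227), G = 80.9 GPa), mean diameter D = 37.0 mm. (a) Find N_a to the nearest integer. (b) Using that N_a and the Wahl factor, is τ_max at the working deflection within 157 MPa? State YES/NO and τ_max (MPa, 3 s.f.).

(a) 24 coils; (b) NO, τ_max = 217 MPa

N_a = Gd⁴/(8D³k) = (80.9×10³)(6.0⁴)/(8·37.0³·11) = 23.52 → N_a = 24
Actual rate k = Gd⁴/(8D³·24) = 10.781 N/mm
Working load F = kδ = 10.781·37 = 398.89 N
C = 37.0/6.0 = 6.1667; K_W = (4C−1)/(4C−4)+0.615/C = 1.2449
τ_max = K_W·8FD/(πd³) = 1.2449·174 = 216.6 MPa
τ_max > 157 MPa → exceeds allowable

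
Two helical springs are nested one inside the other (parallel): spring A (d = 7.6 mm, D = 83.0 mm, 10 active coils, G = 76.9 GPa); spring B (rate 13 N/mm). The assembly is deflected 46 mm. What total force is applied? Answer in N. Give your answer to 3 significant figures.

k_A = Gd⁴/(8D³N_a) = (76.9×10³)(7.6⁴)/(8·83.0³·10) = 5.6086 N/mm
Parallel: k_eq = 5.6086 + 13 = 18.609 N/mm
F = k_eq·δ = 18.609·46 = 856 N

856 N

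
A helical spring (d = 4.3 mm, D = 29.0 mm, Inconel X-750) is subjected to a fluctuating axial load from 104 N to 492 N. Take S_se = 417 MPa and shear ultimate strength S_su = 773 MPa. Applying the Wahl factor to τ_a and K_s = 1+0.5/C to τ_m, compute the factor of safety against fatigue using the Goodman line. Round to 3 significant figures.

1.10

C = D/d = 29.0/4.3 = 6.7442; K_W = (4C−1)/(4C−4)+0.615/C = 1.2218; K_s = 1+0.5/C = 1.0741
F_a = (F_max−F_min)/2 = 194 N; F_m = (F_max+F_min)/2 = 298 N
τ_a = K_W·8F_aD/(πd³) = 1.2218 × 180.19 = 220.15 MPa
τ_m = K_s·8F_mD/(πd³) = 1.0741 × 276.79 = 297.31 MPa
Goodman: 1/n_f = τ_a/S_se + τ_m/S_su = 220.15/417 + 297.31/773 = 0.52794 + 0.38462 = 0.91256
n_f = 1/0.91256 = 1.096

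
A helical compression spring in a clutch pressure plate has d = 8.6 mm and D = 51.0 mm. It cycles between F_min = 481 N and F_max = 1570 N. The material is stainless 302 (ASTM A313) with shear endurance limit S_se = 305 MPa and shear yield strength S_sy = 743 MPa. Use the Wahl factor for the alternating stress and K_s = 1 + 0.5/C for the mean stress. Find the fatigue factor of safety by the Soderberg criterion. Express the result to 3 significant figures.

C = D/d = 51.0/8.6 = 5.9302; K_W = (4C−1)/(4C−4)+0.615/C = 1.2558; K_s = 1+0.5/C = 1.0843
F_a = (F_max−F_min)/2 = 544.5 N; F_m = (F_max+F_min)/2 = 1025.5 N
τ_a = K_W·8F_aD/(πd³) = 1.2558 × 111.18 = 139.62 MPa
τ_m = K_s·8F_mD/(πd³) = 1.0843 × 209.39 = 227.04 MPa
Soderberg: 1/n_f = τ_a/S_se + τ_m/S_sy = 139.62/305 + 227.04/743 = 0.45777 + 0.30557 = 0.76334
n_f = 1/0.76334 = 1.31

1.31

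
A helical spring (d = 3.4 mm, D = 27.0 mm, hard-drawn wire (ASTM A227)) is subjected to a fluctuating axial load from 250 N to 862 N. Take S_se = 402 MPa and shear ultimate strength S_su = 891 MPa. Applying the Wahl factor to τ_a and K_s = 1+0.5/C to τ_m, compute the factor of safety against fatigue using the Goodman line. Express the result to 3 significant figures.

0.365

C = D/d = 27.0/3.4 = 7.9412; K_W = (4C−1)/(4C−4)+0.615/C = 1.1855; K_s = 1+0.5/C = 1.0630
F_a = (F_max−F_min)/2 = 306 N; F_m = (F_max+F_min)/2 = 556 N
τ_a = K_W·8F_aD/(πd³) = 1.1855 × 535.29 = 634.58 MPa
τ_m = K_s·8F_mD/(πd³) = 1.0630 × 972.62 = 1033.9 MPa
Goodman: 1/n_f = τ_a/S_se + τ_m/S_su = 634.58/402 + 1033.9/891 = 1.57856 + 1.16033 = 2.7389
n_f = 1/2.7389 = 0.3651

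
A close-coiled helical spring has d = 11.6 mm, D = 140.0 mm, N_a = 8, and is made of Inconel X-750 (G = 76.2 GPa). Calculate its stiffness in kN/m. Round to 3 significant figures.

7.86 kN/m

k = Gd⁴/(8D³N_a) = (76.2×10³ × 11.6⁴) / (8 × 140.0³ × 8)
  = 1.37971e+09 / 1.75616e+08 = 7.8564 N/mm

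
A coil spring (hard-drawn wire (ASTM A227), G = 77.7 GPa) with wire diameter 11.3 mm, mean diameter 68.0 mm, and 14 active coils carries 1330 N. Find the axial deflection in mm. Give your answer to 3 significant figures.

37.0 mm

k = Gd⁴/(8D³N_a) = (77.7×10³)(11.3⁴)/(8·68.0³·14) = 35.974 N/mm
δ = F/k = 1330 / 35.974 = 36.971 mm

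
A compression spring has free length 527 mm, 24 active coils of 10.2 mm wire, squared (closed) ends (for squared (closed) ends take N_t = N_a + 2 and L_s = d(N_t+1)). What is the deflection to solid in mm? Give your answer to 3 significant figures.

N_t = 26; L_s = 10.2·27 = 275.4 mm
δ_solid = L₀ − L_s = 527 − 275.4 = 251.6 mm

252 mm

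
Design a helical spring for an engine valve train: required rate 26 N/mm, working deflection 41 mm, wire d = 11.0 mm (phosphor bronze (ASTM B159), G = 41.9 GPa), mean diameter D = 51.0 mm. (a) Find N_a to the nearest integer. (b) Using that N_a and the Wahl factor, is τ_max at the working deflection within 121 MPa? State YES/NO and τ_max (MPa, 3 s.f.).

(a) 22 coils; (b) NO, τ_max = 141 MPa

N_a = Gd⁴/(8D³k) = (41.9×10³)(11.0⁴)/(8·51.0³·26) = 22.23 → N_a = 22
Actual rate k = Gd⁴/(8D³·22) = 26.276 N/mm
Working load F = kδ = 26.276·41 = 1077.3 N
C = 51.0/11.0 = 4.6364; K_W = (4C−1)/(4C−4)+0.615/C = 1.3389
τ_max = K_W·8FD/(πd³) = 1.3389·105.12 = 140.74 MPa
τ_max > 121 MPa → exceeds allowable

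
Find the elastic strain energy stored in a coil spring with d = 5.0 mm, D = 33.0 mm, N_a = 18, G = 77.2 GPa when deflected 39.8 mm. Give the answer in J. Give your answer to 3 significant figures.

k = Gd⁴/(8D³N_a) = (77.2×10³)(5.0⁴)/(8·33.0³·18) = 9.3238 N/mm
U = ½kδ² = 0.5 × 9.3238 × 39.8² = 7384.6 N·mm = 7.3846 J

7.38 J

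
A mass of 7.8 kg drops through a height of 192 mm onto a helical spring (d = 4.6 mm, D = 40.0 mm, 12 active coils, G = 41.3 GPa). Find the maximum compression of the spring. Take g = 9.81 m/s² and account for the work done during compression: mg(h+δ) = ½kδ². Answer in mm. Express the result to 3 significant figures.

k = Gd⁴/(8D³N_a) = (41.3×10³)(4.6⁴)/(8·40.0³·12) = 3.0097 N/mm
W = mg = 7.8 × 9.81 = 76.518 N
½kδ² − Wδ − Wh = 0 → δ = (W + √(W² + 2kWh))/k
δ = (76.518 + √(5855 + 88435.2))/3.0097 = (76.518 + 307.07)/3.0097 = 127.45 mm

127 mm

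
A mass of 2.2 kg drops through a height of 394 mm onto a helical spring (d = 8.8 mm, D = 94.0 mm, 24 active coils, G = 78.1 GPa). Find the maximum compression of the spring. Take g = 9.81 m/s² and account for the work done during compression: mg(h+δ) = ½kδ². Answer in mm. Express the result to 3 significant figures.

k = Gd⁴/(8D³N_a) = (78.1×10³)(8.8⁴)/(8·94.0³·24) = 2.937 N/mm
W = mg = 2.2 × 9.81 = 21.582 N
½kδ² − Wδ − Wh = 0 → δ = (W + √(W² + 2kWh))/k
δ = (21.582 + √(465.78 + 49947.6))/2.937 = (21.582 + 224.53)/2.937 = 83.798 mm

83.8 mm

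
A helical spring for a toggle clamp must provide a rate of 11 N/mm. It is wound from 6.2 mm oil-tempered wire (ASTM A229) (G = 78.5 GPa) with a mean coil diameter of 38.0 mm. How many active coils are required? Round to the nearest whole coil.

N_a = Gd⁴/(8D³k) = (78.5×10³ × 6.2⁴)/(8 × 38.0³ × 11)
    = 1.15994e+08 / 4.82874e+06 = 24.02 → 24 coils

24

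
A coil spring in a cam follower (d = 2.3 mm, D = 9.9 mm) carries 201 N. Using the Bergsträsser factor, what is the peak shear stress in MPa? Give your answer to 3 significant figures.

563 MPa

Spring index C = D/d = 9.9/2.3 = 4.3043
K_B = (4C+2)/(4C−3) = 19.217/14.217 = 1.3517
τ₀ = 8FD/(πd³) = 8·201·9.9/(π·2.3³) = 15919.2/38.224 = 416.47 MPa
τ_max = K·τ₀ = 1.3517 × 416.47 = 562.94 MPa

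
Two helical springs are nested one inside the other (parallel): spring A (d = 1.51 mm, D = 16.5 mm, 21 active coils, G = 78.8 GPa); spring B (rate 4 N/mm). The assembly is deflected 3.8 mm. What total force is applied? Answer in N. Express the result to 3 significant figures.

17.3 N

k_A = Gd⁴/(8D³N_a) = (78.8×10³)(1.51⁴)/(8·16.5³·21) = 0.54284 N/mm
Parallel: k_eq = 0.54284 + 4 = 4.5428 N/mm
F = k_eq·δ = 4.5428·3.8 = 17.263 N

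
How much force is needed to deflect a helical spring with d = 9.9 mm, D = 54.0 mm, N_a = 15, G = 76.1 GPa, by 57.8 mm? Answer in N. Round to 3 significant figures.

k = Gd⁴/(8D³N_a) = (76.1×10³)(9.9⁴)/(8·54.0³·15) = 38.687 N/mm
F = k·δ = 38.687 × 57.8 = 2236.1 N

2240 N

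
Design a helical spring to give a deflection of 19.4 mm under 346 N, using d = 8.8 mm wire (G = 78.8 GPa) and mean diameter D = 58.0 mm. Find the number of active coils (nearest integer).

17

Required rate k = F/δ = 346/19.4 = 17.835 N/mm
N_a = Gd⁴/(8D³k) = (78.8×10³ × 8.8⁴)/(8 × 58.0³ × 17.835)
    = 4.7256e+08 / 2.78387e+07 = 16.97 → 17 coils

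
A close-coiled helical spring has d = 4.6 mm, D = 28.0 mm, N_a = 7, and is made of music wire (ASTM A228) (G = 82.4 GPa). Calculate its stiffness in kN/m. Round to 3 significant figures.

30.0 kN/m

k = Gd⁴/(8D³N_a) = (82.4×10³ × 4.6⁴) / (8 × 28.0³ × 7)
  = 3.68942e+07 / 1.22931e+06 = 30.012 N/mm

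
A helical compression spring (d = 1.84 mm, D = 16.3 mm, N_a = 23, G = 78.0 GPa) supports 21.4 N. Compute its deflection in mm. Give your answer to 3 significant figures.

k = Gd⁴/(8D³N_a) = (78.0×10³)(1.84⁴)/(8·16.3³·23) = 1.122 N/mm
δ = F/k = 21.4 / 1.122 = 19.073 mm

19.1 mm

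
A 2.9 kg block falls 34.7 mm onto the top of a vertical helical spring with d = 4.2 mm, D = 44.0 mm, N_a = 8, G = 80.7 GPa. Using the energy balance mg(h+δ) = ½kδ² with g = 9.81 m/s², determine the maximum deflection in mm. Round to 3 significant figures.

27.8 mm

k = Gd⁴/(8D³N_a) = (80.7×10³)(4.2⁴)/(8·44.0³·8) = 4.6061 N/mm
W = mg = 2.9 × 9.81 = 28.449 N
½kδ² − Wδ − Wh = 0 → δ = (W + √(W² + 2kWh))/k
δ = (28.449 + √(809.35 + 9094.09))/4.6061 = (28.449 + 99.516)/4.6061 = 27.782 mm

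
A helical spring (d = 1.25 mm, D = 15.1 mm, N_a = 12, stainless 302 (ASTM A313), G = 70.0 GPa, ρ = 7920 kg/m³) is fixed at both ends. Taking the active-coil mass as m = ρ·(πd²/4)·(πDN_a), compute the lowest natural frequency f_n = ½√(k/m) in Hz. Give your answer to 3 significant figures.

k = Gd⁴/(8D³N_a) = (70.0×10³)(1.25⁴)/(8·15.1³·12) = 0.51705 N/mm = 517.05 N/m
Wire length L = πDN_a = π·15.1·12 = 569.26 mm
m = ρ·(πd²/4)·L = 7920 × 1.2272×10⁻⁶ m² × 0.56926 m = 0.0055328 kg
f_n = ½√(k/m) = 0.5·√(517.05/0.0055328) = 0.5·√(93453) = 152.85 Hz

153 Hz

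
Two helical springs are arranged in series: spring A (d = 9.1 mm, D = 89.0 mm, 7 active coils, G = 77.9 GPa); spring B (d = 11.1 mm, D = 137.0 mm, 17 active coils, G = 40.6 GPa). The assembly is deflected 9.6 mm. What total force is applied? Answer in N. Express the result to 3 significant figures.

k_A = Gd⁴/(8D³N_a) = (77.9×10³)(9.1⁴)/(8·89.0³·7) = 13.531 N/mm
k_B = Gd⁴/(8D³N_a) = (40.6×10³)(11.1⁴)/(8·137.0³·17) = 1.7625 N/mm
Series: 1/k_eq = 1/13.531 + 1/1.7625 = 0.64129; k_eq = 1.5593 N/mm
F = k_eq·δ = 1.5593·9.6 = 14.97 N

15.0 N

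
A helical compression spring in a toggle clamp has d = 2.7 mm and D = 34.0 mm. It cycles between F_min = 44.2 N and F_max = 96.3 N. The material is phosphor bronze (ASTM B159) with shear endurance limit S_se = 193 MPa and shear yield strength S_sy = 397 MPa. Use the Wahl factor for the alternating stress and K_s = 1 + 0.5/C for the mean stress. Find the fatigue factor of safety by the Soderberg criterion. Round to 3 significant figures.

0.680

C = D/d = 34.0/2.7 = 12.5926; K_W = (4C−1)/(4C−4)+0.615/C = 1.1135; K_s = 1+0.5/C = 1.0397
F_a = (F_max−F_min)/2 = 26.05 N; F_m = (F_max+F_min)/2 = 70.25 N
τ_a = K_W·8F_aD/(πd³) = 1.1135 × 114.59 = 127.6 MPa
τ_m = K_s·8F_mD/(πd³) = 1.0397 × 309.01 = 321.28 MPa
Soderberg: 1/n_f = τ_a/S_se + τ_m/S_sy = 127.6/193 + 321.28/397 = 0.66112 + 0.80927 = 1.4704
n_f = 1/1.4704 = 0.6801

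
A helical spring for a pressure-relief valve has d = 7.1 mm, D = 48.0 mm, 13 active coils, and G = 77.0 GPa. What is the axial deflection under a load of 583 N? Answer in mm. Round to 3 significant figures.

34.3 mm

k = Gd⁴/(8D³N_a) = (77.0×10³)(7.1⁴)/(8·48.0³·13) = 17.012 N/mm
δ = F/k = 583 / 17.012 = 34.269 mm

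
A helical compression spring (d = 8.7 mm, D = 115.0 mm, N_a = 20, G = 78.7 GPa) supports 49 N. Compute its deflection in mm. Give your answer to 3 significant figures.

k = Gd⁴/(8D³N_a) = (78.7×10³)(8.7⁴)/(8·115.0³·20) = 1.8528 N/mm
δ = F/k = 49 / 1.8528 = 26.446 mm

26.4 mm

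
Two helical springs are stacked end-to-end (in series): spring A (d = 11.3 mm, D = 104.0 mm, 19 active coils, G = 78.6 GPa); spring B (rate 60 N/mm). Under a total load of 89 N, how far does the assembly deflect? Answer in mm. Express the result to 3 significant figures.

k_A = Gd⁴/(8D³N_a) = (78.6×10³)(11.3⁴)/(8·104.0³·19) = 7.4954 N/mm
Series: 1/k_eq = 1/7.4954 + 1/60 = 0.15008; k_eq = 6.663 N/mm
δ = F/k_eq = 89/6.663 = 13.357 mm

13.4 mm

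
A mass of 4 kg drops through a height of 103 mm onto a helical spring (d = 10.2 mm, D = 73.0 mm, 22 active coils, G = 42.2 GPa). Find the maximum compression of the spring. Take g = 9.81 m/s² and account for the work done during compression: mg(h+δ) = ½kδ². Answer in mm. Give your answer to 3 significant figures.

k = Gd⁴/(8D³N_a) = (42.2×10³)(10.2⁴)/(8·73.0³·22) = 6.6716 N/mm
W = mg = 4 × 9.81 = 39.24 N
½kδ² − Wδ − Wh = 0 → δ = (W + √(W² + 2kWh))/k
δ = (39.24 + √(1539.8 + 53929.7))/6.6716 = (39.24 + 235.52)/6.6716 = 41.183 mm

41.2 mm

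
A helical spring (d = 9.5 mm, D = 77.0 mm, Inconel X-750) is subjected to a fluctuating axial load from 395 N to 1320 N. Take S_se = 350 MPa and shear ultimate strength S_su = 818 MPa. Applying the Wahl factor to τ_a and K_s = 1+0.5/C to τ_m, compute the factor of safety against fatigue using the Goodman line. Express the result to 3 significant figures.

C = D/d = 77.0/9.5 = 8.1053; K_W = (4C−1)/(4C−4)+0.615/C = 1.1814; K_s = 1+0.5/C = 1.0617
F_a = (F_max−F_min)/2 = 462.5 N; F_m = (F_max+F_min)/2 = 857.5 N
τ_a = K_W·8F_aD/(πd³) = 1.1814 × 105.77 = 124.96 MPa
τ_m = K_s·8F_mD/(πd³) = 1.0617 × 196.11 = 208.21 MPa
Goodman: 1/n_f = τ_a/S_se + τ_m/S_su = 124.96/350 + 208.21/818 = 0.35704 + 0.25453 = 0.61157
n_f = 1/0.61157 = 1.635

1.64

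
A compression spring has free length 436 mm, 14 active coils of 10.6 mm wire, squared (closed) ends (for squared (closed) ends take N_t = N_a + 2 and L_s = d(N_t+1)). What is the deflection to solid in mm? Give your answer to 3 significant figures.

256 mm

N_t = 16; L_s = 10.6·17 = 180.2 mm
δ_solid = L₀ − L_s = 436 − 180.2 = 255.8 mm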